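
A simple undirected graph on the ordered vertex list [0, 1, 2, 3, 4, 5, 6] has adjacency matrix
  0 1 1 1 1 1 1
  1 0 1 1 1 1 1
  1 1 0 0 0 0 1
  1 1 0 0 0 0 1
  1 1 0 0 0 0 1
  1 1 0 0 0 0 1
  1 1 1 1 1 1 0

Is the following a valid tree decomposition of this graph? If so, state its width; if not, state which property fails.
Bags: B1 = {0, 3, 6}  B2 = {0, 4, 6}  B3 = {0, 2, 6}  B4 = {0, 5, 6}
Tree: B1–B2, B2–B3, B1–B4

No — vertex 1 appears in no bag.

A tree decomposition must satisfy three properties: every vertex lies in some bag; for every edge, both endpoints lie together in some bag; and for every vertex, the bags containing it form a connected subtree. Here vertex 1 appears in no bag, so the decomposition is invalid.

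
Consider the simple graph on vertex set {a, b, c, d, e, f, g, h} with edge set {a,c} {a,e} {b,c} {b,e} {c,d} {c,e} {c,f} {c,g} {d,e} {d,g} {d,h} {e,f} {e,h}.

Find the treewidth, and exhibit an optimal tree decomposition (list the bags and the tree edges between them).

Treewidth 2.
One optimal decomposition is:
Bags: B1 = {c, d, e}  B2 = {d, e, h}  B3 = {c, e, f}  B4 = {c, d, g}  B5 = {a, c, e}  B6 = {b, c, e}
Tree: B1–B2, B1–B3, B1–B4, B3–B5, B1–B6

Every bag has size at most 3, so the width is 3 − 1 = 2 and tw(G) ≤ 2. Conversely, {d, e, h} is a clique of size 3, and the vertices of any clique must share a bag in every tree decomposition; so some bag has ≥ 3 vertices and tw(G) ≥ 2. Hence tw(G) = 2 exactly.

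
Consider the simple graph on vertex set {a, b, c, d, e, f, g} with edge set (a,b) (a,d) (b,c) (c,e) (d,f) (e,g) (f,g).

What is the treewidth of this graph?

2

A width-2 tree decomposition is:
Bags: B1 = {c, e, g}  B2 = {c, f, g}  B3 = {c, d, f}  B4 = {a, c, d}  B5 = {a, b, c}
Tree: B1–B2, B2–B3, B3–B4, B4–B5
Each bag holds 3 vertices, so the decomposition has width 2, which upper-bounds the treewidth. For the lower bound, G contains the cycle c–e–g–f–d–a–b–c, so G is not a forest; only forests have treewidth ≤ 1, hence tw(G) ≥ 2. The upper and lower bounds meet at 2, so that is the treewidth.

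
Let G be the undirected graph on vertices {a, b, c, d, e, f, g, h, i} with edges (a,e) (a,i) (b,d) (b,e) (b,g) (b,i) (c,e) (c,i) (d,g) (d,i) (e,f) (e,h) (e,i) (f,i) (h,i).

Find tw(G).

2

A width-2 tree decomposition is:
Bags: B1 = {b, d, i}  B2 = {b, e, i}  B3 = {b, d, g}  B4 = {a, e, i}  B5 = {e, h, i}  B6 = {e, f, i}  B7 = {c, e, i}
Tree: B1–B2, B1–B3, B2–B4, B4–B5, B4–B6, B5–B7
Every bag has size at most 3, so the width is 3 − 1 = 2 and tw(G) ≤ 2. For the lower bound, the 3 vertices {b, d, g} are pairwise adjacent, and any tree decomposition puts a clique entirely inside one bag — forcing width ≥ 2. Hence tw(G) = 2 exactly.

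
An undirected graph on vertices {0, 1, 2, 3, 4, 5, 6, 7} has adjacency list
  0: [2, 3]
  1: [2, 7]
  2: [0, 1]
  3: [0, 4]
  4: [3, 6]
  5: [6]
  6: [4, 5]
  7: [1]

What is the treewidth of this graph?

A width-1 tree decomposition is:
Bags: B1 = {1, 7}  B2 = {1, 2}  B3 = {0, 2}  B4 = {0, 3}  B5 = {3, 4}  B6 = {4, 6}  B7 = {5, 6}
Tree: B1–B2, B2–B3, B3–B4, B4–B5, B5–B6, B6–B7
Each bag holds 2 vertices, so the decomposition has width 1, which upper-bounds the treewidth. G has an edge, so its treewidth is at least 1. Hence tw(G) = 1 exactly.

1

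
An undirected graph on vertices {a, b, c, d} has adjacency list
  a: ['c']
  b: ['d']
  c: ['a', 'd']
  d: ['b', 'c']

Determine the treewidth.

A width-1 tree decomposition is:
Bags: B1 = {b, d}  B2 = {c, d}  B3 = {a, c}
Tree: B1–B2, B2–B3
Each bag holds 2 vertices, so the decomposition has width 1, which upper-bounds the treewidth. G has an edge, so its treewidth is at least 1. The upper and lower bounds meet at 1, so that is the treewidth.

1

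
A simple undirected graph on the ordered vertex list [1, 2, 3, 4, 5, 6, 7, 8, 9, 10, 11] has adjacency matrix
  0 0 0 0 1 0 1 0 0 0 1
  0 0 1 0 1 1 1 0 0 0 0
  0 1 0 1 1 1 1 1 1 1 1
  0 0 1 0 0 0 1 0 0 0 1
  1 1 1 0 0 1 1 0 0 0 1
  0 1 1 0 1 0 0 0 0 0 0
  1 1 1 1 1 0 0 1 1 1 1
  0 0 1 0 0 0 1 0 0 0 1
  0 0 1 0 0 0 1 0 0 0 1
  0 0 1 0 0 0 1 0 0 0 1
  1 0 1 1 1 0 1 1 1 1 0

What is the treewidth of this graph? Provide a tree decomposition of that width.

Treewidth 3.
One such decomposition:
Bags: B1 = {3, 5, 7, 11}  B2 = {3, 7, 8, 11}  B3 = {2, 3, 5, 7}  B4 = {1, 5, 7, 11}  B5 = {3, 7, 10, 11}  B6 = {3, 7, 9, 11}  B7 = {3, 4, 7, 11}  B8 = {2, 3, 5, 6}
Tree: B1–B2, B1–B3, B1–B4, B2–B5, B5–B6, B6–B7, B3–B8

Each bag holds 4 vertices, so the decomposition has width 3, which upper-bounds the treewidth. For the lower bound, the 4 vertices {1, 5, 7, 11} are pairwise adjacent, and any tree decomposition puts a clique entirely inside one bag — forcing width ≥ 3. Hence tw(G) = 3 exactly.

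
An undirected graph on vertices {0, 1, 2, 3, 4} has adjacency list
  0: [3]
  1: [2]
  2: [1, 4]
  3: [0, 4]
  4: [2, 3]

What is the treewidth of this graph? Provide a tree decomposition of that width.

The largest bag has 2 vertices, giving width 1; this decomposition certifies tw(G) ≤ 1. Any graph with an edge has treewidth ≥ 1, and G has the edge 0–3. Hence tw(G) = 1 exactly.

Treewidth 1.
Bags: B1 = {0, 3}  B2 = {3, 4}  B3 = {2, 4}  B4 = {1, 2}
Tree: B1–B2, B2–B3, B3–B4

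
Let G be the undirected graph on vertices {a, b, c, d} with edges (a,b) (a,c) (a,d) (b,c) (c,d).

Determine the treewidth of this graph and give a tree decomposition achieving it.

The largest bag has 3 vertices, giving width 2; this decomposition certifies tw(G) ≤ 2. Conversely, {a, c, d} is a clique of size 3, and the vertices of any clique must share a bag in every tree decomposition; so some bag has ≥ 3 vertices and tw(G) ≥ 2. Combining the bounds, tw(G) = 2.

Treewidth 2.
One optimal decomposition is:
Bags: B1 = {a, c, d}  B2 = {a, b, c}
Tree: B1–B2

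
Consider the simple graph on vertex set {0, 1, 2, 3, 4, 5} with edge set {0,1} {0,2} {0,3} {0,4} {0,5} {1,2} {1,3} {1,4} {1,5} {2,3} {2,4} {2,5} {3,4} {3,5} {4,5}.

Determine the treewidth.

5

A width-5 tree decomposition is:
Bags: B1 = {0, 1, 2, 3, 4, 5}
Tree: (single bag)
With just one bag of size 6, the width is 6 − 1 = 5, so tw(G) ≤ 5. On the other hand G contains the 6-clique {0, 1, 2, 3, 4, 5}. A clique must lie in a single bag of any decomposition, so no decomposition can have width below 5. The upper and lower bounds meet at 5, so that is the treewidth.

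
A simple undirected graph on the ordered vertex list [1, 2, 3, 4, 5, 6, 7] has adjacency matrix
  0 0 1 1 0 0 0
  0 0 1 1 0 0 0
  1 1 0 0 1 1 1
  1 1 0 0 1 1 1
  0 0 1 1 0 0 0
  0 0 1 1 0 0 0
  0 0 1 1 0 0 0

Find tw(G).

A width-2 tree decomposition is:
Bags: B1 = {1, 3, 4}  B2 = {3, 4, 6}  B3 = {3, 4, 7}  B4 = {3, 4, 5}  B5 = {2, 3, 4}
Tree: B1–B2, B2–B3, B3–B4, B4–B5
The largest bag has 3 vertices, giving width 2; this decomposition certifies tw(G) ≤ 2. The edges 3–1–4–6–3 form a cycle, so G is not a tree and its treewidth is at least 2. The upper and lower bounds meet at 2, so that is the treewidth.

2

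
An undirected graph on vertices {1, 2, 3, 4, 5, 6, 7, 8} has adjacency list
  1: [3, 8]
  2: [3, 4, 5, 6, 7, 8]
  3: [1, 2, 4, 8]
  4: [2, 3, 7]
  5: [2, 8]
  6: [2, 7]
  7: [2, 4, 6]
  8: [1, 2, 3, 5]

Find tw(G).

A width-2 tree decomposition is:
Bags: B1 = {2, 3, 4}  B2 = {2, 4, 7}  B3 = {2, 6, 7}  B4 = {2, 3, 8}  B5 = {1, 3, 8}  B6 = {2, 5, 8}
Tree: B1–B2, B2–B3, B1–B4, B4–B5, B4–B6
Each bag holds 3 vertices, so the decomposition has width 2, which upper-bounds the treewidth. On the other hand G contains the 3-clique {1, 3, 8}. A clique must lie in a single bag of any decomposition, so no decomposition can have width below 2. The upper and lower bounds meet at 2, so that is the treewidth.

2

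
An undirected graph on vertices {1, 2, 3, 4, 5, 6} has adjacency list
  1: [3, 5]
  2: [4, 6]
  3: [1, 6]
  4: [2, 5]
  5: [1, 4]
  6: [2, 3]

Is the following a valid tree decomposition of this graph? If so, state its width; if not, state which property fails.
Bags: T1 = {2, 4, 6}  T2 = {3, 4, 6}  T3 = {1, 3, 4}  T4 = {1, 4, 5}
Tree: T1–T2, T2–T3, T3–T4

Vertex coverage: the bags together contain {1, 2, 3, 4, 5, 6}, the full vertex set. Edge coverage: each edge of G has both endpoints in at least one bag. Running intersection: for every vertex, the bags containing it form a connected subtree. All three properties hold, so this is a valid tree decomposition of width max|bag| − 1 = 2, and hence tw(G) ≤ 2.

Yes; width 2.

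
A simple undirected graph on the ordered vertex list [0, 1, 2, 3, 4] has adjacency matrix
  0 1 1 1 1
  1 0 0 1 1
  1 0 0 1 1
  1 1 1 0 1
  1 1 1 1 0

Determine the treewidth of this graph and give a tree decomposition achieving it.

Every bag has size at most 4, so the width is 4 − 1 = 3 and tw(G) ≤ 3. On the other hand G contains the 4-clique {0, 1, 3, 4}. A clique must lie in a single bag of any decomposition, so no decomposition can have width below 3. Combining the bounds, tw(G) = 3.

Treewidth 3.
One such decomposition:
Bags: B1 = {0, 1, 3, 4}  B2 = {0, 2, 3, 4}
Tree: B1–B2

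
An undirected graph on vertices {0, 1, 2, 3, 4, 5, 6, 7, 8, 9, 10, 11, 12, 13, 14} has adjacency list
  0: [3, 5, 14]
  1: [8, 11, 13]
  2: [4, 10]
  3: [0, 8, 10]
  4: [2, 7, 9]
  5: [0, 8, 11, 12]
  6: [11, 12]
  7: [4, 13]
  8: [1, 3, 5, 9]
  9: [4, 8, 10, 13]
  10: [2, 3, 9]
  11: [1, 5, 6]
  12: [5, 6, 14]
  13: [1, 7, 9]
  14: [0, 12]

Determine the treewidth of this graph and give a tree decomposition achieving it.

Treewidth 3.
One such decomposition:
Bags: B1 = {6, 11, 12, 14}  B2 = {5, 11, 12, 14}  B3 = {0, 5, 11, 14}  B4 = {0, 1, 5, 11}  B5 = {0, 1, 5, 8}  B6 = {0, 1, 3, 8}  B7 = {1, 3, 8, 13}  B8 = {3, 8, 9, 13}  B9 = {3, 9, 10, 13}  B10 = {7, 9, 10, 13}  B11 = {4, 7, 9, 10}  B12 = {2, 4, 7, 10}
Tree: B1–B2, B2–B3, B3–B4, B4–B5, B5–B6, B6–B7, B7–B8, B8–B9, B9–B10, B10–B11, B11–B12

The largest bag has 4 vertices, giving width 3; this decomposition certifies tw(G) ≤ 3. For the lower bound: the 4 vertex sets {6,12,14}, {11}, {5}, {0,1,3,8} are disjoint, each induces a connected subgraph, and every pair is joined by at least one edge of G. Contracting each set to a single vertex therefore yields K_{4} as a minor, and since treewidth is minor-monotone, tw(G) ≥ tw(K_{4}) = 3. Hence tw(G) = 3 exactly.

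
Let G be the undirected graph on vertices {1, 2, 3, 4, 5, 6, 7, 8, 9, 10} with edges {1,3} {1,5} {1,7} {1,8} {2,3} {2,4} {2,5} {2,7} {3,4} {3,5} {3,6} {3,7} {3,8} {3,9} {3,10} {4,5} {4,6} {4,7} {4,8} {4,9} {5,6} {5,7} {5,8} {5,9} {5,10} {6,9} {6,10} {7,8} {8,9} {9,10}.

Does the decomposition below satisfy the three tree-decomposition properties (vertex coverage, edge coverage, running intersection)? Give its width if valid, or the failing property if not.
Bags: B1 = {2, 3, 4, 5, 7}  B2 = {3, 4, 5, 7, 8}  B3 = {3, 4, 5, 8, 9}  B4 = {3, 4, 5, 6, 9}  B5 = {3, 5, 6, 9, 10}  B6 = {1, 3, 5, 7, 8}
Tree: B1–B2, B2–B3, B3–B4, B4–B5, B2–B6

Yes; width 4.

Vertex coverage: the bags together contain {1, 2, 3, 4, 5, 6, 7, 8, 9, 10}, the full vertex set. Edge coverage: each edge of G has both endpoints in at least one bag. Running intersection: for every vertex, the bags containing it form a connected subtree. All three properties hold, so this is a valid tree decomposition of width max|bag| − 1 = 4, and hence tw(G) ≤ 4.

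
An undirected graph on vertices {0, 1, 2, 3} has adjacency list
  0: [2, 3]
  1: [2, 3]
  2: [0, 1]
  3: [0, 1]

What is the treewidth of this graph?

A width-2 tree decomposition is:
Bags: B1 = {1, 2, 3}  B2 = {0, 2, 3}
Tree: B1–B2
Each bag holds 3 vertices, so the decomposition has width 2, which upper-bounds the treewidth. For the lower bound, G contains the cycle 3–1–2–0–3, so G is not a forest; only forests have treewidth ≤ 1, hence tw(G) ≥ 2. Therefore the treewidth is 2.

2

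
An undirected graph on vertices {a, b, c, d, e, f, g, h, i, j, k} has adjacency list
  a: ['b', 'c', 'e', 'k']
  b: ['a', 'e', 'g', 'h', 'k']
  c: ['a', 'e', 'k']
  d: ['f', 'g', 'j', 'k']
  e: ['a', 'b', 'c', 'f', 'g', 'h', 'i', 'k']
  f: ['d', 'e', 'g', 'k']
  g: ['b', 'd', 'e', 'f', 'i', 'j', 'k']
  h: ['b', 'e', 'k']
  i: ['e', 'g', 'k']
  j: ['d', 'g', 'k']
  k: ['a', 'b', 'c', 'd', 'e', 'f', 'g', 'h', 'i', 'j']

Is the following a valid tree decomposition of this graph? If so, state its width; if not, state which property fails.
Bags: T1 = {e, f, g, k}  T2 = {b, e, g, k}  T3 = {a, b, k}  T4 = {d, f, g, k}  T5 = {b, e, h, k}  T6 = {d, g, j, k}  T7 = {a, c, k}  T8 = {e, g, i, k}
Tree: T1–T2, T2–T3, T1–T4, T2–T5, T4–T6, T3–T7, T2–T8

No — edge (e,a) lies in no bag.

A tree decomposition must satisfy three properties: every vertex lies in some bag; for every edge, both endpoints lie together in some bag; and for every vertex, the bags containing it form a connected subtree. Here edge (e,a) lies in no bag, so the decomposition is invalid.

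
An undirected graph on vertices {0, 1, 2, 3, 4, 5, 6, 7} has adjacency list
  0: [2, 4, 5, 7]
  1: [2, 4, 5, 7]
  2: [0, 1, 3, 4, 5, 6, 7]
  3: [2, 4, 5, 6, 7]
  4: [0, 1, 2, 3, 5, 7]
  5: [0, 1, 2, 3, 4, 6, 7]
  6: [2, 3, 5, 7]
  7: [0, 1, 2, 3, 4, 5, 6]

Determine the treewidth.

A width-4 tree decomposition is:
Bags: B1 = {1, 2, 4, 5, 7}  B2 = {2, 3, 4, 5, 7}  B3 = {2, 3, 5, 6, 7}  B4 = {0, 2, 4, 5, 7}
Tree: B1–B2, B2–B3, B2–B4
Each bag holds 5 vertices, so the decomposition has width 4, which upper-bounds the treewidth. Conversely, {0, 2, 4, 5, 7} is a clique of size 5, and the vertices of any clique must share a bag in every tree decomposition; so some bag has ≥ 5 vertices and tw(G) ≥ 4. Hence tw(G) = 4 exactly.

4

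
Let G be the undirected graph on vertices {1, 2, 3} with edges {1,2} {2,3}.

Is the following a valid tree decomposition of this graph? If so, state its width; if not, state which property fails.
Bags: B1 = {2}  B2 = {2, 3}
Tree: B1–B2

No — vertex 1 appears in no bag.

A tree decomposition must satisfy three properties: every vertex lies in some bag; for every edge, both endpoints lie together in some bag; and for every vertex, the bags containing it form a connected subtree. Here vertex 1 appears in no bag, so the decomposition is invalid.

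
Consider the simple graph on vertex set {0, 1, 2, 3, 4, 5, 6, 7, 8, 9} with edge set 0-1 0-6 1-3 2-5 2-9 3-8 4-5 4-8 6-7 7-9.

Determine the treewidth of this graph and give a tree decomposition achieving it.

Treewidth 2.
Bags: B1 = {0, 1, 6}  B2 = {1, 6, 7}  B3 = {1, 7, 9}  B4 = {1, 2, 9}  B5 = {1, 2, 5}  B6 = {1, 4, 5}  B7 = {1, 4, 8}  B8 = {1, 3, 8}
Tree: B1–B2, B2–B3, B3–B4, B4–B5, B5–B6, B6–B7, B7–B8

The largest bag has 3 vertices, giving width 2; this decomposition certifies tw(G) ≤ 2. Since 1–0–6–7–9–2–5–4–8–3–1 is a cycle in G, G is not acyclic. Forests are exactly the graphs of treewidth ≤ 1, so tw(G) ≥ 2. Combining the bounds, tw(G) = 2.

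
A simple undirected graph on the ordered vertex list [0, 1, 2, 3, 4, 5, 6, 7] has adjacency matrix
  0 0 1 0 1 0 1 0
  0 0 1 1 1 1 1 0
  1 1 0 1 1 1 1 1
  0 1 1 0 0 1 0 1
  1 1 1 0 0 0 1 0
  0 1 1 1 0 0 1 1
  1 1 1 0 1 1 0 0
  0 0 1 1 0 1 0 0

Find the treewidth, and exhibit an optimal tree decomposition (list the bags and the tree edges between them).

Each bag holds 4 vertices, so the decomposition has width 3, which upper-bounds the treewidth. Conversely, {0, 2, 4, 6} is a clique of size 4, and the vertices of any clique must share a bag in every tree decomposition; so some bag has ≥ 4 vertices and tw(G) ≥ 3. Combining the bounds, tw(G) = 3.

Treewidth 3.
Bags: B1 = {1, 2, 4, 6}  B2 = {0, 2, 4, 6}  B3 = {1, 2, 5, 6}  B4 = {1, 2, 3, 5}  B5 = {2, 3, 5, 7}
Tree: B1–B2, B1–B3, B3–B4, B4–B5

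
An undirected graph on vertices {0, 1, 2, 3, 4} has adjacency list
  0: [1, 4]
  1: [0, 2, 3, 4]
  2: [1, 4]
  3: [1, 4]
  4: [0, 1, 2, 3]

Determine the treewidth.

2

A width-2 tree decomposition is:
Bags: B1 = {1, 3, 4}  B2 = {1, 2, 4}  B3 = {0, 1, 4}
Tree: B1–B2, B2–B3
Each bag holds 3 vertices, so the decomposition has width 2, which upper-bounds the treewidth. For the lower bound, the 3 vertices {0, 1, 4} are pairwise adjacent, and any tree decomposition puts a clique entirely inside one bag — forcing width ≥ 2. The upper and lower bounds meet at 2, so that is the treewidth.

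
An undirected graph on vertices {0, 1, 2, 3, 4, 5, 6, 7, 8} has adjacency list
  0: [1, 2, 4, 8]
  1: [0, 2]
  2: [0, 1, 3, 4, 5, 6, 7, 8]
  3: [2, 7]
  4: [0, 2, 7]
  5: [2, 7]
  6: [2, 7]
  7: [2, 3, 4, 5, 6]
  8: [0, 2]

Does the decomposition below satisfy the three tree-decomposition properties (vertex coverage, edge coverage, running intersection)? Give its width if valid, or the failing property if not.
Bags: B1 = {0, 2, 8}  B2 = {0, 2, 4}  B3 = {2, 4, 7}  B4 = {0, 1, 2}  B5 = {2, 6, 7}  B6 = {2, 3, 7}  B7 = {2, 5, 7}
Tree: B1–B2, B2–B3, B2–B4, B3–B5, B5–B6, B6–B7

Every vertex of G appears in some bag (union = {0, 1, 2, 3, 4, 5, 6, 7, 8}); every edge is covered by a bag; and for each vertex v the set of bags containing v is connected in the bag tree. The decomposition is therefore valid. The largest bag has 3 vertices, so the width is 2.

Yes; width 2.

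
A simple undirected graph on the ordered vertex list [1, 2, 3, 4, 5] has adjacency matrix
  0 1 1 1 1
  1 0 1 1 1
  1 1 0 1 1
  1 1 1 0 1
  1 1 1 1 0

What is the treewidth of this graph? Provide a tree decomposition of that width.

A single bag containing all 5 vertices is trivially a valid decomposition of width 4. On the other hand G contains the 5-clique {1, 2, 3, 4, 5}. A clique must lie in a single bag of any decomposition, so no decomposition can have width below 4. Therefore the treewidth is 4.

Treewidth 4.
One such decomposition:
Bags: B1 = {1, 2, 3, 4, 5}
Tree: (single bag)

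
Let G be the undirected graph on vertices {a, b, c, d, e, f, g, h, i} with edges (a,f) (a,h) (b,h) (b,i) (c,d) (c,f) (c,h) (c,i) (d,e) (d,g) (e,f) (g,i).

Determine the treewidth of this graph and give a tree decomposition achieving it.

Treewidth 3.
One optimal decomposition is:
Bags: B1 = {b, d, g, i}  B2 = {b, c, d, i}  B3 = {b, c, d, h}  B4 = {c, d, e, h}  B5 = {c, e, f, h}  B6 = {a, e, f, h}
Tree: B1–B2, B2–B3, B3–B4, B4–B5, B5–B6

The largest bag has 4 vertices, giving width 3; this decomposition certifies tw(G) ≤ 3. For the lower bound: the 4 vertex sets {b,g,i}, {d}, {c}, {a,e,f,h} are disjoint, each induces a connected subgraph, and every pair is joined by at least one edge of G. Contracting each set to a single vertex therefore yields K_{4} as a minor, and since treewidth is minor-monotone, tw(G) ≥ tw(K_{4}) = 3. Therefore the treewidth is 3.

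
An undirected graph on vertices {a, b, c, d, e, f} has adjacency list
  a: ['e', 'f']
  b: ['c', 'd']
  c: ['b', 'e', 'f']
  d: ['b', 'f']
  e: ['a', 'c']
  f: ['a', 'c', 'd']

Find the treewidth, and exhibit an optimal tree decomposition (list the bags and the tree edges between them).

Treewidth 2.
One optimal decomposition is:
Bags: B1 = {a, c, e}  B2 = {a, c, f}  B3 = {b, c, f}  B4 = {b, d, f}
Tree: B1–B2, B2–B3, B3–B4

Every bag has size at most 3, so the width is 3 − 1 = 2 and tw(G) ≤ 2. The edges e–a–f–c–e form a cycle, so G is not a tree and its treewidth is at least 2. Hence tw(G) = 2 exactly.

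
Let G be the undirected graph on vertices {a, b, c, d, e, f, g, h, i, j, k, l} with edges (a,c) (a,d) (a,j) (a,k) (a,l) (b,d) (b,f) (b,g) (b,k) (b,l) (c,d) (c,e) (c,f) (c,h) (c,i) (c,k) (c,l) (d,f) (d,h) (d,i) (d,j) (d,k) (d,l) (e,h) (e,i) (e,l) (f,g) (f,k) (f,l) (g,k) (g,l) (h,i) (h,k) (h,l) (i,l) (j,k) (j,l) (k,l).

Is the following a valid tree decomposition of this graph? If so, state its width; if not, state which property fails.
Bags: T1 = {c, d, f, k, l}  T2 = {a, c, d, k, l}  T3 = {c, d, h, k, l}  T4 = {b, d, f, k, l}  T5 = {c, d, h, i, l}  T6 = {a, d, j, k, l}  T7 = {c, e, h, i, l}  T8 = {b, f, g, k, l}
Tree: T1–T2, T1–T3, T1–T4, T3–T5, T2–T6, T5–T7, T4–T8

Yes; width 4.

Every vertex of G appears in some bag (union = {a, b, c, d, e, f, g, h, i, j, k, l}); every edge is covered by a bag; and for each vertex v the set of bags containing v is connected in the bag tree. The decomposition is therefore valid. The largest bag has 5 vertices, so the width is 4.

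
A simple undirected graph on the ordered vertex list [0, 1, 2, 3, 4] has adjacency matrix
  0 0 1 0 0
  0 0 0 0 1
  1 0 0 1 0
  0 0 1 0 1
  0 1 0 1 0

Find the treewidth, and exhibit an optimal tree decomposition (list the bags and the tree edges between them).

Treewidth 1.
Bags: B1 = {0, 2}  B2 = {2, 3}  B3 = {3, 4}  B4 = {1, 4}
Tree: B1–B2, B2–B3, B3–B4

The largest bag has 2 vertices, giving width 1; this decomposition certifies tw(G) ≤ 1. G has an edge, so its treewidth is at least 1. The upper and lower bounds meet at 1, so that is the treewidth.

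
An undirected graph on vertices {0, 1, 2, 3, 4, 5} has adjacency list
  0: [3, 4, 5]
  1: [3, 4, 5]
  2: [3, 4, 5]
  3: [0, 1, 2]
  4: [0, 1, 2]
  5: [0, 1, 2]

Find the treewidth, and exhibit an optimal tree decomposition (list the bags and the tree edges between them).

Each bag holds 4 vertices, so the decomposition has width 3, which upper-bounds the treewidth. For the lower bound: the 4 vertex sets {1,3}, {0,4}, {2}, {5} are disjoint, each induces a connected subgraph, and every pair is joined by at least one edge of G. Contracting each set to a single vertex therefore yields K_{4} as a minor, and since treewidth is minor-monotone, tw(G) ≥ tw(K_{4}) = 3. Combining the bounds, tw(G) = 3.

Treewidth 3.
One optimal decomposition is:
Bags: B1 = {0, 1, 2, 3}  B2 = {0, 1, 2, 4}  B3 = {0, 1, 2, 5}
Tree: B1–B2, B2–B3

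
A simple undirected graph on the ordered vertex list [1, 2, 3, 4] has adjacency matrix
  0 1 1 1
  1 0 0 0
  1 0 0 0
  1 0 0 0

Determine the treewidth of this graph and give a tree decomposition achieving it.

The largest bag has 2 vertices, giving width 1; this decomposition certifies tw(G) ≤ 1. Since G has at least one edge (e.g. 4–1), it is not an edgeless graph, so tw(G) ≥ 1. The upper and lower bounds meet at 1, so that is the treewidth.

Treewidth 1.
One such decomposition:
Bags: B1 = {1, 4}  B2 = {1, 2}  B3 = {1, 3}
Tree: B1–B2, B1–B3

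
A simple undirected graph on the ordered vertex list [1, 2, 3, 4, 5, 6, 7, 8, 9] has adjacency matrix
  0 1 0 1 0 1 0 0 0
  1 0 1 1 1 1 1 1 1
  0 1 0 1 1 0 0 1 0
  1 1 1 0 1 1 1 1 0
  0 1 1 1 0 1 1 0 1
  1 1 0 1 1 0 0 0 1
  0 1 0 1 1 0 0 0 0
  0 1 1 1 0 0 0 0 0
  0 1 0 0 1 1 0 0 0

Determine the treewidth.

A width-3 tree decomposition is:
Bags: B1 = {2, 4, 5, 6}  B2 = {2, 4, 5, 7}  B3 = {1, 2, 4, 6}  B4 = {2, 3, 4, 5}  B5 = {2, 3, 4, 8}  B6 = {2, 5, 6, 9}
Tree: B1–B2, B1–B3, B1–B4, B4–B5, B1–B6
The largest bag has 4 vertices, giving width 3; this decomposition certifies tw(G) ≤ 3. For the lower bound, the 4 vertices {2, 5, 6, 9} are pairwise adjacent, and any tree decomposition puts a clique entirely inside one bag — forcing width ≥ 3. Therefore the treewidth is 3.

3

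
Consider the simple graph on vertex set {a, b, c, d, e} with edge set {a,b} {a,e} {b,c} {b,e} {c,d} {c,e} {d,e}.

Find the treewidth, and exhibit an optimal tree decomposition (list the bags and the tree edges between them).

Every bag has size at most 3, so the width is 3 − 1 = 2 and tw(G) ≤ 2. For the lower bound, the 3 vertices {c, d, e} are pairwise adjacent, and any tree decomposition puts a clique entirely inside one bag — forcing width ≥ 2. The upper and lower bounds meet at 2, so that is the treewidth.

Treewidth 2.
One optimal decomposition is:
Bags: B1 = {a, b, e}  B2 = {b, c, e}  B3 = {c, d, e}
Tree: B1–B2, B2–B3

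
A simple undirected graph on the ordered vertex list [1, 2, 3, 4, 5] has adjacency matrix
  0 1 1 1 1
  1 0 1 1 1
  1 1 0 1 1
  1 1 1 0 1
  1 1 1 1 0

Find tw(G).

4

A width-4 tree decomposition is:
Bags: B1 = {1, 2, 3, 4, 5}
Tree: (single bag)
A single bag containing all 5 vertices is trivially a valid decomposition of width 4. For the lower bound, the 5 vertices {1, 2, 3, 4, 5} are pairwise adjacent, and any tree decomposition puts a clique entirely inside one bag — forcing width ≥ 4. The upper and lower bounds meet at 4, so that is the treewidth.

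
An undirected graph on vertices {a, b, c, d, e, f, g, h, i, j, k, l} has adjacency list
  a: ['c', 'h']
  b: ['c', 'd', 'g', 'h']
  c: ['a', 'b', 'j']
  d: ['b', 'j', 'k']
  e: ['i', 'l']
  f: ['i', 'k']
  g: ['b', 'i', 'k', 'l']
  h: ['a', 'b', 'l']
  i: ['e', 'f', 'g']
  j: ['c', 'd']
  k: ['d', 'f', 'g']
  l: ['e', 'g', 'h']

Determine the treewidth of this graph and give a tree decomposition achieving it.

Treewidth 3.
One optimal decomposition is:
Bags: B1 = {e, f, i, l}  B2 = {f, g, i, l}  B3 = {f, g, k, l}  B4 = {g, h, k, l}  B5 = {b, g, h, k}  B6 = {b, d, h, k}  B7 = {a, b, d, h}  B8 = {a, b, c, d}  B9 = {a, c, d, j}
Tree: B1–B2, B2–B3, B3–B4, B4–B5, B5–B6, B6–B7, B7–B8, B8–B9

Every bag has size at most 4, so the width is 4 − 1 = 3 and tw(G) ≤ 3. For the lower bound: the 4 vertex sets {e,f,i}, {l}, {g}, {b,d,h,k} are disjoint, each induces a connected subgraph, and every pair is joined by at least one edge of G. Contracting each set to a single vertex therefore yields K_{4} as a minor, and since treewidth is minor-monotone, tw(G) ≥ tw(K_{4}) = 3. The upper and lower bounds meet at 3, so that is the treewidth.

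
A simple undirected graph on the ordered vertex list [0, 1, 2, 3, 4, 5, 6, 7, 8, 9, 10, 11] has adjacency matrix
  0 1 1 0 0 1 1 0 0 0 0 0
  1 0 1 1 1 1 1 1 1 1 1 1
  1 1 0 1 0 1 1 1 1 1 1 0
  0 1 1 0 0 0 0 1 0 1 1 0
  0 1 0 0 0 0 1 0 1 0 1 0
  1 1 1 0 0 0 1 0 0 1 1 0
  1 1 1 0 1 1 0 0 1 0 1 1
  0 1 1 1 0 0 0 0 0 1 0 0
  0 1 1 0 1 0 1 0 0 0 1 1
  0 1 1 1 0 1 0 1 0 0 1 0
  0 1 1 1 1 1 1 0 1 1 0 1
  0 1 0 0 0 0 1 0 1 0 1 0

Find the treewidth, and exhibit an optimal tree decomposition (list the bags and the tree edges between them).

Treewidth 4.
One such decomposition:
Bags: B1 = {0, 1, 2, 5, 6}  B2 = {1, 2, 5, 6, 10}  B3 = {1, 2, 5, 9, 10}  B4 = {1, 2, 6, 8, 10}  B5 = {1, 2, 3, 9, 10}  B6 = {1, 6, 8, 10, 11}  B7 = {1, 4, 6, 8, 10}  B8 = {1, 2, 3, 7, 9}
Tree: B1–B2, B2–B3, B2–B4, B3–B5, B4–B6, B6–B7, B5–B8

The largest bag has 5 vertices, giving width 4; this decomposition certifies tw(G) ≤ 4. On the other hand G contains the 5-clique {0, 1, 2, 5, 6}. A clique must lie in a single bag of any decomposition, so no decomposition can have width below 4. Hence tw(G) = 4 exactly.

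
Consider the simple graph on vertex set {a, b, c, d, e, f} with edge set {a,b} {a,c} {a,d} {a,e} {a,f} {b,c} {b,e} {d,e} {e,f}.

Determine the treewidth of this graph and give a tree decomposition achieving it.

Every bag has size at most 3, so the width is 3 − 1 = 2 and tw(G) ≤ 2. Conversely, {a, d, e} is a clique of size 3, and the vertices of any clique must share a bag in every tree decomposition; so some bag has ≥ 3 vertices and tw(G) ≥ 2. The upper and lower bounds meet at 2, so that is the treewidth.

Treewidth 2.
One such decomposition:
Bags: B1 = {a, b, e}  B2 = {a, e, f}  B3 = {a, d, e}  B4 = {a, b, c}
Tree: B1–B2, B1–B3, B1–B4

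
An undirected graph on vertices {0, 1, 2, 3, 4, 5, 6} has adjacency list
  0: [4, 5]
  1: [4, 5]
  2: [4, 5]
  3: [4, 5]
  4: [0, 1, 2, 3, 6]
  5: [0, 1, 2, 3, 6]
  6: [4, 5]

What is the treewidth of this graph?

A width-2 tree decomposition is:
Bags: B1 = {2, 4, 5}  B2 = {3, 4, 5}  B3 = {4, 5, 6}  B4 = {1, 4, 5}  B5 = {0, 4, 5}
Tree: B1–B2, B2–B3, B3–B4, B4–B5
Every bag has size at most 3, so the width is 3 − 1 = 2 and tw(G) ≤ 2. Since 5–2–4–3–5 is a cycle in G, G is not acyclic. Forests are exactly the graphs of treewidth ≤ 1, so tw(G) ≥ 2. Combining the bounds, tw(G) = 2.

2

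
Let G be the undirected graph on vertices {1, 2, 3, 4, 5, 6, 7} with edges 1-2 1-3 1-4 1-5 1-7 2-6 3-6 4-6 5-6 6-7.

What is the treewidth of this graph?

2

A width-2 tree decomposition is:
Bags: B1 = {1, 3, 6}  B2 = {1, 5, 6}  B3 = {1, 6, 7}  B4 = {1, 2, 6}  B5 = {1, 4, 6}
Tree: B1–B2, B2–B3, B3–B4, B4–B5
Every bag has size at most 3, so the width is 3 − 1 = 2 and tw(G) ≤ 2. Since 6–3–1–5–6 is a cycle in G, G is not acyclic. Forests are exactly the graphs of treewidth ≤ 1, so tw(G) ≥ 2. Combining the bounds, tw(G) = 2.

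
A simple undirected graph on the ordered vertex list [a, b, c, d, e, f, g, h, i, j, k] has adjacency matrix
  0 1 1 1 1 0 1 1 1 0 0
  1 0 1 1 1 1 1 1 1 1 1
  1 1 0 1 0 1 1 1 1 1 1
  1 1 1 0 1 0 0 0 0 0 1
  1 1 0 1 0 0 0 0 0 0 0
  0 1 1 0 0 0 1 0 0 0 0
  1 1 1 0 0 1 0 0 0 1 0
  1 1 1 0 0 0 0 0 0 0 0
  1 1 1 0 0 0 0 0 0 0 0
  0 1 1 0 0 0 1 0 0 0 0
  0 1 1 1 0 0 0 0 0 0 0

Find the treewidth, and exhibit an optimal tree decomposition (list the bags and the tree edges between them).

Each bag holds 4 vertices, so the decomposition has width 3, which upper-bounds the treewidth. Conversely, {a, b, d, e} is a clique of size 4, and the vertices of any clique must share a bag in every tree decomposition; so some bag has ≥ 4 vertices and tw(G) ≥ 3. Therefore the treewidth is 3.

Treewidth 3.
Bags: B1 = {a, b, c, d}  B2 = {a, b, c, h}  B3 = {a, b, c, g}  B4 = {a, b, c, i}  B5 = {a, b, d, e}  B6 = {b, c, f, g}  B7 = {b, c, d, k}  B8 = {b, c, g, j}
Tree: B1–B2, B1–B3, B3–B4, B1–B5, B3–B6, B1–B7, B3–B8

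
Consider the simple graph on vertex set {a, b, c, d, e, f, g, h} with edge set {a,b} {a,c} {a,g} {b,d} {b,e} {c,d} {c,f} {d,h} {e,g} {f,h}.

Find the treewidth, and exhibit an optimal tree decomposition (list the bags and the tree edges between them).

Each bag holds 3 vertices, so the decomposition has width 2, which upper-bounds the treewidth. Since e–g–a–b–e is a cycle in G, G is not acyclic. Forests are exactly the graphs of treewidth ≤ 1, so tw(G) ≥ 2. Combining the bounds, tw(G) = 2.

Treewidth 2.
One optimal decomposition is:
Bags: B1 = {b, e, g}  B2 = {a, b, g}  B3 = {a, b, d}  B4 = {a, c, d}  B5 = {c, d, h}  B6 = {c, f, h}
Tree: B1–B2, B2–B3, B3–B4, B4–B5, B5–B6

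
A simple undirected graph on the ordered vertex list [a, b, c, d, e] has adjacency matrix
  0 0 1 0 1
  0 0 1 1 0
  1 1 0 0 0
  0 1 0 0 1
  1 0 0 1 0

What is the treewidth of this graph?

2

A width-2 tree decomposition is:
Bags: B1 = {a, b, c}  B2 = {a, b, d}  B3 = {a, d, e}
Tree: B1–B2, B2–B3
Each bag holds 3 vertices, so the decomposition has width 2, which upper-bounds the treewidth. For the lower bound, G contains the cycle a–c–b–d–e–a, so G is not a forest; only forests have treewidth ≤ 1, hence tw(G) ≥ 2. Combining the bounds, tw(G) = 2.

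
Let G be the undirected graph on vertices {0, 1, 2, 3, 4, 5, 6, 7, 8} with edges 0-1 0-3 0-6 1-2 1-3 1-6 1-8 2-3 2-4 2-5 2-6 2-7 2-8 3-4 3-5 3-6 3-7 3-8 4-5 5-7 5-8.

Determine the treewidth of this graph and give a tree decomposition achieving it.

Treewidth 3.
One optimal decomposition is:
Bags: B1 = {2, 3, 5, 7}  B2 = {2, 3, 5, 8}  B3 = {1, 2, 3, 8}  B4 = {1, 2, 3, 6}  B5 = {2, 3, 4, 5}  B6 = {0, 1, 3, 6}
Tree: B1–B2, B2–B3, B3–B4, B2–B5, B4–B6

Each bag holds 4 vertices, so the decomposition has width 3, which upper-bounds the treewidth. On the other hand G contains the 4-clique {0, 1, 3, 6}. A clique must lie in a single bag of any decomposition, so no decomposition can have width below 3. Hence tw(G) = 3 exactly.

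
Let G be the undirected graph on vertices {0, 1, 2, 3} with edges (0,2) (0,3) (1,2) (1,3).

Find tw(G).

2

A width-2 tree decomposition is:
Bags: B1 = {0, 2, 3}  B2 = {1, 2, 3}
Tree: B1–B2
Every bag has size at most 3, so the width is 3 − 1 = 2 and tw(G) ≤ 2. Since 3–0–2–1–3 is a cycle in G, G is not acyclic. Forests are exactly the graphs of treewidth ≤ 1, so tw(G) ≥ 2. Hence tw(G) = 2 exactly.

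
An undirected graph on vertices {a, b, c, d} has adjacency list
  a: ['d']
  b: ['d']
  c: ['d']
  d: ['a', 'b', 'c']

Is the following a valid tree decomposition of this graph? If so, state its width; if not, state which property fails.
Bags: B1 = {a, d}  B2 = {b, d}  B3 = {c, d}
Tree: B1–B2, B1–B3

Checking the three conditions: (i) the bags cover all of {a, b, c, d}; (ii) for each edge, some bag contains both endpoints; (iii) the bags containing any fixed vertex form a subtree. All hold, so the decomposition is valid with width 2 − 1 = 1.

Yes; width 1.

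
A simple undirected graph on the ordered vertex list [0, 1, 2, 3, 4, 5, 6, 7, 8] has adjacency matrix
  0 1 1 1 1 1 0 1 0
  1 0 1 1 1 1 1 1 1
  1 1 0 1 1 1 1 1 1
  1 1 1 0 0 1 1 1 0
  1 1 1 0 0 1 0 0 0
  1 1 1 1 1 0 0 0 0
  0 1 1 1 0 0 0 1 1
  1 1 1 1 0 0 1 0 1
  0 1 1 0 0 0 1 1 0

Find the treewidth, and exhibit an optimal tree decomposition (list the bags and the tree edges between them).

Every bag has size at most 5, so the width is 5 − 1 = 4 and tw(G) ≤ 4. Conversely, {0, 1, 2, 3, 5} is a clique of size 5, and the vertices of any clique must share a bag in every tree decomposition; so some bag has ≥ 5 vertices and tw(G) ≥ 4. Combining the bounds, tw(G) = 4.

Treewidth 4.
Bags: B1 = {1, 2, 3, 6, 7}  B2 = {0, 1, 2, 3, 7}  B3 = {0, 1, 2, 3, 5}  B4 = {0, 1, 2, 4, 5}  B5 = {1, 2, 6, 7, 8}
Tree: B1–B2, B2–B3, B3–B4, B1–B5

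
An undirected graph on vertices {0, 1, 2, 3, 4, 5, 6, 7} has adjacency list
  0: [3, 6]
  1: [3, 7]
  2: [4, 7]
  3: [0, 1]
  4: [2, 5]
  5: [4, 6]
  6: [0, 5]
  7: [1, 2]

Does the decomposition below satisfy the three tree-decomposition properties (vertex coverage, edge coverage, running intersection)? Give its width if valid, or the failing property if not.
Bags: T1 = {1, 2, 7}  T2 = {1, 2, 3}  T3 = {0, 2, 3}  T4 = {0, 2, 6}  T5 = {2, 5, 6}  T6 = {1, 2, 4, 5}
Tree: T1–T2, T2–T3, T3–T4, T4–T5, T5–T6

A tree decomposition must satisfy three properties: every vertex lies in some bag; for every edge, both endpoints lie together in some bag; and for every vertex, the bags containing it form a connected subtree. Here bags containing vertex 1 are not connected in the tree, so the decomposition is invalid.

No — bags containing vertex 1 are not connected in the tree.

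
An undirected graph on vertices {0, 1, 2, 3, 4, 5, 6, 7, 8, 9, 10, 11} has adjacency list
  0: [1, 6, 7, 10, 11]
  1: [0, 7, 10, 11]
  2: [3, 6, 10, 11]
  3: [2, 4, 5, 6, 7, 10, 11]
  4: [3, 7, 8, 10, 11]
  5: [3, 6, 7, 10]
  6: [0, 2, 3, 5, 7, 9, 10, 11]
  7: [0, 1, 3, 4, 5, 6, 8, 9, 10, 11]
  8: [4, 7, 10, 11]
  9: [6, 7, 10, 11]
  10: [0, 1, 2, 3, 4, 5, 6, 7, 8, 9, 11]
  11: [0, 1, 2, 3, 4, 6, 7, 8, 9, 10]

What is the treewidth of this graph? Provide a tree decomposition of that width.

Treewidth 4.
Bags: B1 = {0, 6, 7, 10, 11}  B2 = {3, 6, 7, 10, 11}  B3 = {3, 4, 7, 10, 11}  B4 = {2, 3, 6, 10, 11}  B5 = {6, 7, 9, 10, 11}  B6 = {4, 7, 8, 10, 11}  B7 = {3, 5, 6, 7, 10}  B8 = {0, 1, 7, 10, 11}
Tree: B1–B2, B2–B3, B2–B4, B2–B5, B3–B6, B2–B7, B1–B8

Each bag holds 5 vertices, so the decomposition has width 4, which upper-bounds the treewidth. For the lower bound, the 5 vertices {2, 3, 6, 10, 11} are pairwise adjacent, and any tree decomposition puts a clique entirely inside one bag — forcing width ≥ 4. Combining the bounds, tw(G) = 4.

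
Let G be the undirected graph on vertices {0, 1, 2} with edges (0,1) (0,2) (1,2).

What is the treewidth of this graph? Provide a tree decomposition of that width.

With just one bag of size 3, the width is 3 − 1 = 2, so tw(G) ≤ 2. For the lower bound, the 3 vertices {0, 1, 2} are pairwise adjacent, and any tree decomposition puts a clique entirely inside one bag — forcing width ≥ 2. The upper and lower bounds meet at 2, so that is the treewidth.

Treewidth 2.
Bags: B1 = {0, 1, 2}
Tree: (single bag)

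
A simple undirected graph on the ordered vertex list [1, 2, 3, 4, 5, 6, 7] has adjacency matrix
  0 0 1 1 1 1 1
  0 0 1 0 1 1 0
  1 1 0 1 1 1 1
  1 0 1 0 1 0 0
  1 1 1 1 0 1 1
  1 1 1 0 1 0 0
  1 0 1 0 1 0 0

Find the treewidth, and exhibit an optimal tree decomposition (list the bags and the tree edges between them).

Every bag has size at most 4, so the width is 4 − 1 = 3 and tw(G) ≤ 3. For the lower bound, the 4 vertices {1, 3, 4, 5} are pairwise adjacent, and any tree decomposition puts a clique entirely inside one bag — forcing width ≥ 3. Combining the bounds, tw(G) = 3.

Treewidth 3.
One such decomposition:
Bags: B1 = {1, 3, 5, 6}  B2 = {1, 3, 5, 7}  B3 = {1, 3, 4, 5}  B4 = {2, 3, 5, 6}
Tree: B1–B2, B1–B3, B1–B4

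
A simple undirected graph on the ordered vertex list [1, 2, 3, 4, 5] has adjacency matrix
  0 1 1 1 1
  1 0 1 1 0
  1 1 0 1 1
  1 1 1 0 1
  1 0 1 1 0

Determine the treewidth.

A width-3 tree decomposition is:
Bags: B1 = {1, 2, 3, 4}  B2 = {1, 3, 4, 5}
Tree: B1–B2
Each bag holds 4 vertices, so the decomposition has width 3, which upper-bounds the treewidth. For the lower bound, the 4 vertices {1, 2, 3, 4} are pairwise adjacent, and any tree decomposition puts a clique entirely inside one bag — forcing width ≥ 3. Combining the bounds, tw(G) = 3.

3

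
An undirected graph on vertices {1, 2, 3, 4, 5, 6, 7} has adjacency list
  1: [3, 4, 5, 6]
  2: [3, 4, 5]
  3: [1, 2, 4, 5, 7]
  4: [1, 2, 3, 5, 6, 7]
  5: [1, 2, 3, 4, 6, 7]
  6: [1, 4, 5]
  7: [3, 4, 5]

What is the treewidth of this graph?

A width-3 tree decomposition is:
Bags: B1 = {2, 3, 4, 5}  B2 = {1, 3, 4, 5}  B3 = {1, 4, 5, 6}  B4 = {3, 4, 5, 7}
Tree: B1–B2, B2–B3, B2–B4
The largest bag has 4 vertices, giving width 3; this decomposition certifies tw(G) ≤ 3. For the lower bound, the 4 vertices {1, 3, 4, 5} are pairwise adjacent, and any tree decomposition puts a clique entirely inside one bag — forcing width ≥ 3. Therefore the treewidth is 3.

3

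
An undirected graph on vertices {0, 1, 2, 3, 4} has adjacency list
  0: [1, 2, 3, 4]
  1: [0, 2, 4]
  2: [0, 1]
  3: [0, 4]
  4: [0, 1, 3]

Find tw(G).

A width-2 tree decomposition is:
Bags: B1 = {0, 1, 4}  B2 = {0, 3, 4}  B3 = {0, 1, 2}
Tree: B1–B2, B1–B3
Every bag has size at most 3, so the width is 3 − 1 = 2 and tw(G) ≤ 2. Conversely, {0, 1, 2} is a clique of size 3, and the vertices of any clique must share a bag in every tree decomposition; so some bag has ≥ 3 vertices and tw(G) ≥ 2. Combining the bounds, tw(G) = 2.

2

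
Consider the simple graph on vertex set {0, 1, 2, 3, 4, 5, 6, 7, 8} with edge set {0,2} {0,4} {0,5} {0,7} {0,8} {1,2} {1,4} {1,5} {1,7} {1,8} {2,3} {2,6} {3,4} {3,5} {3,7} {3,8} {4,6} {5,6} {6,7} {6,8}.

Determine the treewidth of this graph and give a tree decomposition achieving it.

Treewidth 4.
One such decomposition:
Bags: B1 = {0, 1, 3, 6, 7}  B2 = {0, 1, 3, 4, 6}  B3 = {0, 1, 3, 5, 6}  B4 = {0, 1, 3, 6, 8}  B5 = {0, 1, 2, 3, 6}
Tree: B1–B2, B2–B3, B3–B4, B4–B5

The largest bag has 5 vertices, giving width 4; this decomposition certifies tw(G) ≤ 4. For the lower bound: the 5 vertex sets {0,7}, {3,4}, {1,5}, {6}, {8} are disjoint, each induces a connected subgraph, and every pair is joined by at least one edge of G. Contracting each set to a single vertex therefore yields K_{5} as a minor, and since treewidth is minor-monotone, tw(G) ≥ tw(K_{5}) = 4. Therefore the treewidth is 4.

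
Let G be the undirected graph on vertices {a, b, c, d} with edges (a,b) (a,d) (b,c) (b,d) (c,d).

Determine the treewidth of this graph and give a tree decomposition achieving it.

The largest bag has 3 vertices, giving width 2; this decomposition certifies tw(G) ≤ 2. For the lower bound, the 3 vertices {b, c, d} are pairwise adjacent, and any tree decomposition puts a clique entirely inside one bag — forcing width ≥ 2. Combining the bounds, tw(G) = 2.

Treewidth 2.
One optimal decomposition is:
Bags: B1 = {a, b, d}  B2 = {b, c, d}
Tree: B1–B2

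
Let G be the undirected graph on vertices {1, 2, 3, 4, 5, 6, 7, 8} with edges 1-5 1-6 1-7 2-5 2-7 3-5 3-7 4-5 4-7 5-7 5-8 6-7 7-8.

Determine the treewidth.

2

A width-2 tree decomposition is:
Bags: B1 = {1, 5, 7}  B2 = {4, 5, 7}  B3 = {1, 6, 7}  B4 = {5, 7, 8}  B5 = {3, 5, 7}  B6 = {2, 5, 7}
Tree: B1–B2, B1–B3, B1–B4, B4–B5, B1–B6
Each bag holds 3 vertices, so the decomposition has width 2, which upper-bounds the treewidth. For the lower bound, the 3 vertices {1, 5, 7} are pairwise adjacent, and any tree decomposition puts a clique entirely inside one bag — forcing width ≥ 2. Combining the bounds, tw(G) = 2.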